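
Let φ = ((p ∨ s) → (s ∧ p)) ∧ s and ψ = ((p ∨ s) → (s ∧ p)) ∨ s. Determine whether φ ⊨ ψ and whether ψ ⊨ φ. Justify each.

Only the forward implication holds.

(→) Assume the antecedent. If p is true, the antecedent forces (p = T, s = T), and ((p ∨ s) → (s ∧ p)) ∨ s holds there. If p is false, the antecedent cannot hold. Either way ((p ∨ s) → (s ∧ p)) ∨ s holds.

(←) This fails. Under p = F, s = F, the left side is false but the right side is true.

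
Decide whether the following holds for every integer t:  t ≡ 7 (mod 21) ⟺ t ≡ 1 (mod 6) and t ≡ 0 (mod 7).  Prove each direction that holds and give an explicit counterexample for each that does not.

(⇒) fails; (⇐) holds.

(⇒) This fails: t = 28 gives 28 ≡ 7 (mod 21) but 28 ≡ 4 (mod 6), so the conjunction on the right does not hold.

(⇐) Conversely, if t ≡ 1 (mod 6) and t ≡ 0 (mod 7), then by the Chinese remainder theorem t ≡ 7 (mod 42). Since 7 ≡ 7 (mod 21) and 21 ∣ 42, we get t ≡ 7 (mod 21).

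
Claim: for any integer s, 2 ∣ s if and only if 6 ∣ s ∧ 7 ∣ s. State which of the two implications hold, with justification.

(⟹) This fails: take s = 2. Certainly 2 ∣ 2, but 6 ∤ 2.

(⟸) Suppose 6 ∣ s and 7 ∣ s. Any common multiple of 6 and 7 is a multiple of their lcm; here gcd(6, 7) = 1, so lcm(6, 7) = 6·7 = 42, so 42 ∣ s. Since 2 ∣ 42, it follows that 2 ∣ s.

(⇒) fails; (⇐) holds.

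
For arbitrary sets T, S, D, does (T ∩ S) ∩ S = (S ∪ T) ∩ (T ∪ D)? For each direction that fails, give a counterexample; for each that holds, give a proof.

(⊇) This inclusion fails. Take T = {1}, S = ∅, D = ∅; then 1 ∈ (S ∪ T) ∩ (T ∪ D) but 1 ∉ (T ∩ S) ∩ S.

(⊆) Let x ∈ (T ∩ S) ∩ S. Then either x ∈ T ∩ S and x ∉ D; or x ∈ T ∩ S ∩ D. In each case x ∈ (S ∪ T) ∩ (T ∪ D), so (T ∩ S) ∩ S ⊆ (S ∪ T) ∩ (T ∪ D).

(⊆) holds; (⊇) fails.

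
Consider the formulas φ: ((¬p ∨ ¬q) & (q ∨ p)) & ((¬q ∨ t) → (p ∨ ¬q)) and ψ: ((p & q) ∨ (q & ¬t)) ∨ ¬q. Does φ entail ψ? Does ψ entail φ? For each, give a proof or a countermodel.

(⇐) This fails. Under p = F, t = F, q = F, the left side is false but the right side is true.

(⇒) Assume the antecedent. If p is true, ((p & q) ∨ (q & ¬t)) ∨ ¬q reduces to true regardless of the other variables. If p is false, the antecedent forces (p = F, t = F, q = T), and ((p & q) ∨ (q & ¬t)) ∨ ¬q holds there. Either way ((p & q) ∨ (q & ¬t)) ∨ ¬q holds.

(⇒) holds; (⇐) fails.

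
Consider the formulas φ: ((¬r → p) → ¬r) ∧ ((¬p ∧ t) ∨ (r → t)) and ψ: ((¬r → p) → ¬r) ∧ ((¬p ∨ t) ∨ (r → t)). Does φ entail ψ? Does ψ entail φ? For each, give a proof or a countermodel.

Both implications hold.

(←) Assume the antecedent. If t is true, the antecedent forces (t = T, r = F, p = F) or (t = T, r = F, p = T), and the consequent holds there. If t is false, the antecedent forces (t = F, r = F, p = F) or (t = F, r = F, p = T), and the consequent holds there. Either way the consequent holds.

(→) Assume the antecedent. If t is true, the antecedent forces (t = T, r = F, p = F) or (t = T, r = F, p = T), and the consequent holds there. If t is false, the antecedent forces (t = F, r = F, p = F) or (t = F, r = F, p = T), and the consequent holds there. Either way the consequent holds.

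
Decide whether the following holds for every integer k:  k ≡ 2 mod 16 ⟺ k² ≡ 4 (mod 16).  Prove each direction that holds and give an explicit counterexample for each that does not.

(⇒) holds; (⇐) fails.

(←) This fails: take k = 6. Then 6² = 36 ≡ 4 (mod 16), yet 6 ≡ 6 (mod 16), not 2.

(→) Suppose k ≡ 2 mod 16. Write k = 16j + 2. Then (16j + 2)² = 256j² + 64j + 4 = 16(16j² + 4j) + 4, so k² ≡ 4 (mod 16).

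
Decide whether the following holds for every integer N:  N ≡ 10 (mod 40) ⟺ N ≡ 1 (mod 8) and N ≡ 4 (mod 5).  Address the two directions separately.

Neither implication holds.

(⇒) This fails: N = 10 gives 10 ≡ 10 (mod 40) but 10 ≡ 2 (mod 8), so the conjunction on the right does not hold.

(⇐) This fails: N = 9 satisfies both congruences on the right (9 ≡ 1 mod 8 and 9 ≡ 4 mod 5) yet 9 ≡ 9 (mod 40), not 10.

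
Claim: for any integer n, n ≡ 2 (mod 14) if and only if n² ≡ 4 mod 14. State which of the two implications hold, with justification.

Only the forward direction holds.

(⇒) Suppose n ≡ 2 (mod 14). Write n = 14j + 2. Then (14j + 2)² = 196j² + 56j + 4 = 14(14j² + 4j) + 4, so n² ≡ 4 (mod 14).

(⇐) This fails: take n = 12. Then 12² = 144 ≡ 4 (mod 14), yet 12 ≡ 12 (mod 14), not 2.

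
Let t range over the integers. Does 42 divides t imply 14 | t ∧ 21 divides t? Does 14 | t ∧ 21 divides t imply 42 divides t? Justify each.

(←) Suppose 14 ∣ t and 21 ∣ t. Any common multiple of 14 and 21 is a multiple of their lcm; here lcm(14, 21) = 14·21/gcd(14, 21) = 294/7 = 42, so 42 ∣ t.

(→) If 42 ∣ t, write t = 42q. Since 42 = 3·14, t = 14·(3q), so 14 ∣ t; and since 42 = 2·21, t = 21·(2q), so 21 ∣ t.

Both implications hold.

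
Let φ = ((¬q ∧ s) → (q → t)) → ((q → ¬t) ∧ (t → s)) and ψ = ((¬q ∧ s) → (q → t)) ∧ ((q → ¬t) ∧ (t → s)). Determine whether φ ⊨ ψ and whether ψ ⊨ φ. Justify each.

Equivalent; both directions hold.

[⇐] Assume the antecedent. If t is true, the antecedent forces (t = T, s = T, q = F), and the consequent holds there. If t is false, the consequent reduces to true regardless of the other variables. Either way the consequent holds.

[⇒] Assume the antecedent. If t is true, the antecedent forces (t = T, s = T, q = F), and the consequent holds there. If t is false, the consequent reduces to true regardless of the other variables. Either way the consequent holds.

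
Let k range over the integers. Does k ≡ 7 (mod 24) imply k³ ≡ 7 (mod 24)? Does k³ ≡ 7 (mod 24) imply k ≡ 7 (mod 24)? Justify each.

(→) Suppose k ≡ 7 (mod 24). Write k = 24j + 7. Then (24j + 7)³ = 13824j³ + 12096j² + 3528j + 343 = 24(576j³ + 504j² + 147j + 14) + 7, so k³ ≡ 7 (mod 24).

(←) Conversely, suppose k³ ≡ 7 (mod 24). The only residue r in {0, …, 23} with r³ ≡ 7 (mod 24) is r = 7, so k ≡ 7 (mod 24).

Both directions hold; the statement is true.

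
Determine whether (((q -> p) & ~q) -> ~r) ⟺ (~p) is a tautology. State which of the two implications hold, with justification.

(⇒) This fails. Under p = T, q = F, r = F, the left side is true but the right side is false.

(⇐) This fails. Under p = F, q = F, r = T, the left side is false but the right side is true.

Neither direction holds.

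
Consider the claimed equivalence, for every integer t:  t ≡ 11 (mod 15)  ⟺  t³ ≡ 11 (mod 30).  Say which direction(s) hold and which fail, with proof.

(→) This fails: take t = 26. Then 26 ≡ 11 (mod 15), but 26³ = 17576 ≡ 26 (mod 30), not 11.

(←) Conversely, the residues r modulo 30 with r³ ≡ 11 (mod 30) are exactly {11}, and each is ≡ 11 (mod 15).

Only the reverse direction holds.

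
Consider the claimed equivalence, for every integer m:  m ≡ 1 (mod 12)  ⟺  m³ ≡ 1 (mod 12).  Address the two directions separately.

Both implications hold.

Forward direction. Suppose m ≡ 1 (mod 12). Write m = 12j + 1. Then (12j + 1)³ = 1728j³ + 432j² + 36j + 1 = 12(144j³ + 36j² + 3j) + 1, so m³ ≡ 1 (mod 12).

Converse. Suppose m³ ≡ 1 (mod 12). The only residue r in {0, …, 11} with r³ ≡ 1 (mod 12) is r = 1, so m ≡ 1 (mod 12).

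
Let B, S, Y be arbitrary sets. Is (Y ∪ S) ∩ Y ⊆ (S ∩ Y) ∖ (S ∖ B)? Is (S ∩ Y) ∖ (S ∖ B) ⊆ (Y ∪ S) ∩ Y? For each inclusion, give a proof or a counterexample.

(⊆) This inclusion fails. Take B = ∅, S = ∅, Y = {1}; then 1 ∈ (Y ∪ S) ∩ Y but 1 ∉ (S ∩ Y) ∖ (S ∖ B).

(⊇) Let x ∈ (S ∩ Y) ∖ (S ∖ B). Then x ∈ B ∩ S ∩ Y, from which x ∈ (Y ∪ S) ∩ Y.

The sets are not equal: only the reverse inclusion holds.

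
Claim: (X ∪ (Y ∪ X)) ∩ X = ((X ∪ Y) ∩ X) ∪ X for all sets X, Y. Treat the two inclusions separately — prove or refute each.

Forward inclusion. Let x ∈ (X ∪ (Y ∪ X)) ∩ X. Then either x ∈ X and x ∉ Y; or x ∈ X ∩ Y. In each case x ∈ ((X ∪ Y) ∩ X) ∪ X, so (X ∪ (Y ∪ X)) ∩ X ⊆ ((X ∪ Y) ∩ X) ∪ X.

Reverse inclusion. Let x ∈ ((X ∪ Y) ∩ X) ∪ X. Then either x ∈ X and x ∉ Y; or x ∈ X ∩ Y. In each case x ∈ (X ∪ (Y ∪ X)) ∩ X, so ((X ∪ Y) ∩ X) ∪ X ⊆ (X ∪ (Y ∪ X)) ∩ X.

The two sets are equal.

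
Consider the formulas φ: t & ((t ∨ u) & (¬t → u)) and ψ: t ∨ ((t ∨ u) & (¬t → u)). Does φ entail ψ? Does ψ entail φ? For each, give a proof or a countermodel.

(⟹) Assume the antecedent. If t is true, t ∨ ((t ∨ u) & (¬t → u)) reduces to true regardless of the other variables. If t is false, the antecedent cannot hold. Either way t ∨ ((t ∨ u) & (¬t → u)) holds.

(⟸) This fails. Under t = F, u = T, the left side is false but the right side is true.

Only the forward direction holds.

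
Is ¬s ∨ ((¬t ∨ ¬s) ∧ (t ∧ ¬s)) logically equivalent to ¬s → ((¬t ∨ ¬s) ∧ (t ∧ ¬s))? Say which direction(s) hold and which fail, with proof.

(⇒) fails and (⇐) fails.

[⇒] This fails. Under t = F, s = F, the left side is true but the right side is false.

[⇐] This fails. Under t = F, s = T, the left side is false but the right side is true.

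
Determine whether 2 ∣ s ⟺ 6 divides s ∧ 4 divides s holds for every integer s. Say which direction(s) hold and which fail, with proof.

(⇒) fails; (⇐) holds.

[⇐] Suppose 6 ∣ s and 4 ∣ s. Any common multiple of 6 and 4 is a multiple of their lcm; here lcm(6, 4) = 6·4/gcd(6, 4) = 24/2 = 12, so 12 ∣ s. Since 2 ∣ 12, it follows that 2 ∣ s.

[⇒] This fails: take s = 2. Certainly 2 ∣ 2, but 6 ∤ 2.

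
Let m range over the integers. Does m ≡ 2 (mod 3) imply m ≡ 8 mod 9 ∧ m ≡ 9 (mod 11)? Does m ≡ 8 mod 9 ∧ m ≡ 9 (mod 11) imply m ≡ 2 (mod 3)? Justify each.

The forward direction fails; the converse holds.

Converse. If m ≡ 8 (mod 9) and m ≡ 9 (mod 11), then by the Chinese remainder theorem m ≡ 53 (mod 99). Since 53 ≡ 2 (mod 3) and 3 ∣ 99, we get m ≡ 2 (mod 3).

Forward direction. This fails: m = 2 gives 2 ≡ 2 (mod 3) but 2 ≡ 2 (mod 9), so the conjunction on the right does not hold.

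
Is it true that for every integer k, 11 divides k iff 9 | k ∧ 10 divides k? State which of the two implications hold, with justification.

[⇒] This fails: take k = 11. Certainly 11 ∣ 11, but 9 ∤ 11.

[⇐] This fails: take k = 90. Both 9 ∣ 90 and 10 ∣ 90, yet 90 is not a multiple of 11 (since 90 = 8·11 + 2), so 11 ∤ 90.

(⇒) fails and (⇐) fails.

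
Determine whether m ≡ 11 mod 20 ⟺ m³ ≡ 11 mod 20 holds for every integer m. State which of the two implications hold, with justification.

(→) Suppose m ≡ 11 mod 20. Write m = 20j + 11. Then (20j + 11)³ = 8000j³ + 13200j² + 7260j + 1331 = 20(400j³ + 660j² + 363j + 66) + 11, so m³ ≡ 11 (mod 20).

(←) Conversely, suppose m³ ≡ 11 (mod 20). The only residue r in {0, …, 19} with r³ ≡ 11 (mod 20) is r = 11, so m ≡ 11 (mod 20).

The biconditional holds.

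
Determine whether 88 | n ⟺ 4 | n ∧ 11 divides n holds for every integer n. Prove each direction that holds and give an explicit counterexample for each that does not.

(⇒) If 88 ∣ n, write n = 88q. Since 88 = 22·4, n = 4·(22q), so 4 ∣ n; and since 88 = 8·11, n = 11·(8q), so 11 ∣ n.

(⇐) This fails: take n = 44. Both 4 ∣ 44 and 11 ∣ 44, yet 44 is not a multiple of 88 (since 44 = 0·88 + 44), so 88 ∤ 44.

Not equivalent: only (⇒) holds.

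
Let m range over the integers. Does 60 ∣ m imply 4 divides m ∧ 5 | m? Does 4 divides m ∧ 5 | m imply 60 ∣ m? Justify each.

Forward direction. If 60 ∣ m, write m = 60q. Since 60 = 15·4, m = 4·(15q), so 4 ∣ m; and since 60 = 12·5, m = 5·(12q), so 5 ∣ m.

Converse. This fails: take m = 20. Both 4 ∣ 20 and 5 ∣ 20, yet 20 is not a multiple of 60 (since 20 = 0·60 + 20), so 60 ∤ 20.

Only the forward implication holds.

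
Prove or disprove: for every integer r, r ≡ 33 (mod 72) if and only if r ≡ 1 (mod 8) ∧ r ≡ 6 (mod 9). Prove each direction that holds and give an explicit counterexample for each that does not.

(⇒) Suppose r ≡ 33 (mod 72); write r = 72j + 33. Since 8 ∣ 72, reducing mod 8 gives r ≡ 33 ≡ 1 (mod 8); since 9 ∣ 72, reducing mod 9 gives r ≡ 33 ≡ 6 (mod 9).

(⇐) Conversely, if r ≡ 1 (mod 8) and r ≡ 6 (mod 9), then by the Chinese remainder theorem r ≡ 33 (mod 72). This is exactly r ≡ 33 (mod 72).

Both implications hold.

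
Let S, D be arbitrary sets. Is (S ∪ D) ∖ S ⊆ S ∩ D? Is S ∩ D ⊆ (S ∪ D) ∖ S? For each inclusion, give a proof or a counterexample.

(⟹) This inclusion fails. Take S = ∅, D = {1}; then 1 ∈ (S ∪ D) ∖ S but 1 ∉ S ∩ D.

(⟸) This inclusion fails. Take S = {1}, D = {1}; then 1 ∈ S ∩ D but 1 ∉ (S ∪ D) ∖ S.

Neither inclusion holds.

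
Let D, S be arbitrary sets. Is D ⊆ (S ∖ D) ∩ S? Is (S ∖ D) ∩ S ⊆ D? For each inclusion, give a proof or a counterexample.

(⊆) This inclusion fails. Take D = {1}, S = ∅; then 1 ∈ D but 1 ∉ (S ∖ D) ∩ S.

(⊇) This inclusion fails. Take D = ∅, S = {1}; then 1 ∈ (S ∖ D) ∩ S but 1 ∉ D.

(⊆) fails and (⊇) fails.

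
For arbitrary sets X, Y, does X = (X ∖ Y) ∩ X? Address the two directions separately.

(⟹) This inclusion fails. Take X = {1}, Y = {1}; then 1 ∈ X but 1 ∉ (X ∖ Y) ∩ X.

(⟸) Let x ∈ (X ∖ Y) ∩ X. Then x ∈ X and x ∉ Y, from which x ∈ X.

Only the reverse inclusion holds.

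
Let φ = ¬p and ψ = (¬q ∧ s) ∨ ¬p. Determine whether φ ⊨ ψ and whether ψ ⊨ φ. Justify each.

(⇒) holds; (⇐) fails.

(⟹) Assume the antecedent. If q is true, the antecedent forces (q = T, s = F, p = F) or (q = T, s = T, p = F), and (¬q ∧ s) ∨ ¬p holds there. If q is false, the antecedent forces (q = F, s = F, p = F) or (q = F, s = T, p = F), and (¬q ∧ s) ∨ ¬p holds there. Either way (¬q ∧ s) ∨ ¬p holds.

(⟸) This fails. Under q = F, s = T, p = T, the left side is false but the right side is true.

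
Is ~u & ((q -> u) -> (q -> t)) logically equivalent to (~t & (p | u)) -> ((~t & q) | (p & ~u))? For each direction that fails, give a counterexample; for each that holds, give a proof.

(⟹) Assume the antecedent. If u is true, the antecedent cannot hold. If u is false, the consequent reduces to true regardless of the other variables. Either way the consequent holds.

(⟸) This fails. Under u = T, q = T, t = F, p = F, the left side is false but the right side is true.

Only the forward implication holds.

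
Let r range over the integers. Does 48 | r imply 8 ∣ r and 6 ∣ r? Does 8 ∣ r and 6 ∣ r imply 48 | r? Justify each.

(⇒) holds; (⇐) fails.

(→) If 48 ∣ r, write r = 48q. Since 48 = 6·8, r = 8·(6q), so 8 ∣ r; and since 48 = 8·6, r = 6·(8q), so 6 ∣ r.

(←) This fails: take r = 24. Both 8 ∣ 24 and 6 ∣ 24, yet 24 is not a multiple of 48 (since 24 = 0·48 + 24), so 48 ∤ 24.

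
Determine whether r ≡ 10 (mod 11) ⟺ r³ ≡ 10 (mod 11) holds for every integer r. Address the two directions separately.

(→) Suppose r ≡ 10 (mod 11). Write r = 11j + 10. Then (11j + 10)³ = 1331j³ + 3630j² + 3300j + 1000 = 11(121j³ + 330j² + 300j + 90) + 10, so r³ ≡ 10 (mod 11).

(←) Conversely, suppose r³ ≡ 10 (mod 11). The only residue r in {0, …, 10} with r³ ≡ 10 (mod 11) is r = 10, so r ≡ 10 (mod 11).

Both directions hold.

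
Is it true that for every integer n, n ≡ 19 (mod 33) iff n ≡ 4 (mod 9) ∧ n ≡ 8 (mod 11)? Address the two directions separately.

Converse. If n ≡ 4 (mod 9) and n ≡ 8 (mod 11), then by the Chinese remainder theorem n ≡ 85 (mod 99). Since 85 ≡ 19 (mod 33) and 33 ∣ 99, we get n ≡ 19 (mod 33).

Forward direction. This fails: n = 19 gives 19 ≡ 19 (mod 33) but 19 ≡ 1 (mod 9), so the conjunction on the right does not hold.

Only the reverse direction holds.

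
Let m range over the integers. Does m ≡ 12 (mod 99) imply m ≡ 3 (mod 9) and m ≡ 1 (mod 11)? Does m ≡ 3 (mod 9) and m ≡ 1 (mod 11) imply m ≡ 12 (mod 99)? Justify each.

Both directions hold; the statement is true.

(→) Suppose m ≡ 12 (mod 99); write m = 99j + 12. Since 9 ∣ 99, reducing mod 9 gives m ≡ 12 ≡ 3 (mod 9); since 11 ∣ 99, reducing mod 11 gives m ≡ 12 ≡ 1 (mod 11).

(←) Conversely, if m ≡ 3 (mod 9) and m ≡ 1 (mod 11), then by the Chinese remainder theorem m ≡ 12 (mod 99). This is exactly m ≡ 12 (mod 99).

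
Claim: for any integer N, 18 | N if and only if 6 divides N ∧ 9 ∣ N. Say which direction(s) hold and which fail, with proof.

(⇒) If 18 ∣ N, write N = 18q. Since 18 = 3·6, N = 6·(3q), so 6 ∣ N; and since 18 = 2·9, N = 9·(2q), so 9 ∣ N.

(⇐) Suppose 6 ∣ N and 9 ∣ N. Any common multiple of 6 and 9 is a multiple of their lcm; here lcm(6, 9) = 6·9/gcd(6, 9) = 54/3 = 18, so 18 ∣ N.

Both directions hold.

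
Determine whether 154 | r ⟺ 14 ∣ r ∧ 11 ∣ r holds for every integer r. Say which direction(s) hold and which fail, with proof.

Converse. Suppose 14 ∣ r and 11 ∣ r. Any common multiple of 14 and 11 is a multiple of their lcm; here gcd(14, 11) = 1, so lcm(14, 11) = 14·11 = 154, so 154 ∣ r.

Forward direction. If 154 ∣ r, write r = 154q. Since 154 = 11·14, r = 14·(11q), so 14 ∣ r; and since 154 = 14·11, r = 11·(14q), so 11 ∣ r.

The biconditional holds.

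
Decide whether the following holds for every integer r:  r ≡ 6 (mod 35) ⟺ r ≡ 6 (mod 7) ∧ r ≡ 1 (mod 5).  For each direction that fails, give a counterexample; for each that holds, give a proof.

Both implications hold.

(⟸) If r ≡ 6 (mod 7) and r ≡ 1 (mod 5), then by the Chinese remainder theorem r ≡ 6 (mod 35). This is exactly r ≡ 6 (mod 35).

(⟹) Suppose r ≡ 6 (mod 35); write r = 35j + 6. Since 7 ∣ 35, reducing mod 7 gives r ≡ 6 (mod 7); since 5 ∣ 35, reducing mod 5 gives r ≡ 6 ≡ 1 (mod 5).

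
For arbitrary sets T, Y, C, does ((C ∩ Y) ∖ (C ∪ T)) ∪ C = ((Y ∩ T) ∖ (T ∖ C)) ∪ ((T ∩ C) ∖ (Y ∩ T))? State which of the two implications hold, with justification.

The sets are not equal: only the reverse inclusion holds.

(⟹) This inclusion fails. Take T = ∅, Y = ∅, C = {1}; then 1 ∈ ((C ∩ Y) ∖ (C ∪ T)) ∪ C but 1 ∉ ((Y ∩ T) ∖ (T ∖ C)) ∪ ((T ∩ C) ∖ (Y ∩ T)).

(⟸) Let x ∈ ((Y ∩ T) ∖ (T ∖ C)) ∪ ((T ∩ C) ∖ (Y ∩ T)). Then either x ∈ T ∩ C and x ∉ Y; or x ∈ T ∩ Y ∩ C. In each case x ∈ ((C ∩ Y) ∖ (C ∪ T)) ∪ C, so ((Y ∩ T) ∖ (T ∖ C)) ∪ ((T ∩ C) ∖ (Y ∩ T)) ⊆ ((C ∩ Y) ∖ (C ∪ T)) ∪ C.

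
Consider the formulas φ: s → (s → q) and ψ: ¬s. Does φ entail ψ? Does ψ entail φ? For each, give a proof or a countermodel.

The forward direction fails; the converse holds.

Forward direction. This fails. Under q = T, s = T, the left side is true but the right side is false.

Converse. Assume the antecedent. If q is true, s → (s → q) reduces to true regardless of the other variables. If q is false, the antecedent forces (q = F, s = F), and s → (s → q) holds there. Either way s → (s → q) holds.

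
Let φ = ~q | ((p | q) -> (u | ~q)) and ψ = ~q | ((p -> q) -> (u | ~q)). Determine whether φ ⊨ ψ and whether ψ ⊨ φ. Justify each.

Forward direction. Assume the antecedent. If u is true, ~q | ((p -> q) -> (u | ~q)) reduces to true regardless of the other variables. If u is false, the antecedent forces (p = F, u = F, q = F) or (p = T, u = F, q = F), and ~q | ((p -> q) -> (u | ~q)) holds there. Either way ~q | ((p -> q) -> (u | ~q)) holds.

Converse. Assume the antecedent. If u is true, ~q | ((p | q) -> (u | ~q)) reduces to true regardless of the other variables. If u is false, the antecedent forces (p = F, u = F, q = F) or (p = T, u = F, q = F), and ~q | ((p | q) -> (u | ~q)) holds there. Either way ~q | ((p | q) -> (u | ~q)) holds.

The biconditional holds.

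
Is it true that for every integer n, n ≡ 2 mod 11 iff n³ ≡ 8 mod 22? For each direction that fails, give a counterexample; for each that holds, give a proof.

(⇒) fails; (⇐) holds.

Forward direction. This fails: take n = 13. Then 13 ≡ 2 (mod 11), but 13³ = 2197 ≡ 19 (mod 22), not 8.

Converse. The residues r modulo 22 with r³ ≡ 8 (mod 22) are exactly {2}, and each is ≡ 2 (mod 11).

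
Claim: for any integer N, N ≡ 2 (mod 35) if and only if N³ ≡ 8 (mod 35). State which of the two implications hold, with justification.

[⇒] Suppose N ≡ 2 (mod 35). Write N = 35j + 2. Then (35j + 2)³ = 42875j³ + 7350j² + 420j + 8 = 35(1225j³ + 210j² + 12j) + 8, so N³ ≡ 8 (mod 35).

[⇐] This fails: take N = 22. Then 22³ = 10648 ≡ 8 (mod 35), yet 22 ≡ 22 (mod 35), not 2.

Not equivalent: only (⇒) holds.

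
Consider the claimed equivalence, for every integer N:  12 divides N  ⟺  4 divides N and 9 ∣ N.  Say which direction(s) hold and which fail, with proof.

The forward direction fails; the converse holds.

[⇒] This fails: take N = 12. Certainly 12 ∣ 12, but 9 ∤ 12.

[⇐] Suppose 4 ∣ N and 9 ∣ N. Any common multiple of 4 and 9 is a multiple of their lcm; here gcd(4, 9) = 1, so lcm(4, 9) = 4·9 = 36, so 36 ∣ N. Since 12 ∣ 36, it follows that 12 ∣ N.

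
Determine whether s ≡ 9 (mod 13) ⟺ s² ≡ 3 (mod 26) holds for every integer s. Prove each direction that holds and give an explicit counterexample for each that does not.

Neither implication holds.

Forward direction. This fails: take s = 22. Then 22 ≡ 9 (mod 13), but 22² = 484 ≡ 16 (mod 26), not 3.

Converse. This fails: take s = 17. Then 17² = 289 ≡ 3 (mod 26), yet 17 ≡ 4 (mod 13), not 9.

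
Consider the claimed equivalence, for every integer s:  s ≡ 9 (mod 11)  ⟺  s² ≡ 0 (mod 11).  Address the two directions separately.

Neither implication holds.

(→) This fails: take s = 9. Then 9 ≡ 9 (mod 11), but 9² = 81 ≡ 4 (mod 11), not 0.

(←) This fails: take s = 0. Then 0² = 0 ≡ 0 (mod 11), yet 0 ≡ 0 (mod 11), not 9.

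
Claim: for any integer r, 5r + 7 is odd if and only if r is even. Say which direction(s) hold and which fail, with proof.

Both implications hold.

(⟹) Suppose 5r + 7 is odd. Since 5 is odd, 5r and r have the same parity, so 5r + 7 ≡ r + 7 (mod 2). As 7 is odd, 5r + 7 is odd exactly when r is even. Thus r is even.

(⟸) Conversely, suppose r is even; write r = 2j. Then 5r + 7 = 5·(2j) + 7 = 2·5j + 7, which is odd.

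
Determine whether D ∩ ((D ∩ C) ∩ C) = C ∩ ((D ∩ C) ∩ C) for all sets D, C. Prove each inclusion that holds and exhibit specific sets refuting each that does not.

Forward inclusion. Let x ∈ D ∩ ((D ∩ C) ∩ C). Then x ∈ D ∩ C, from which x ∈ C ∩ ((D ∩ C) ∩ C).

Reverse inclusion. Let x ∈ C ∩ ((D ∩ C) ∩ C). Then x ∈ D ∩ C, from which x ∈ D ∩ ((D ∩ C) ∩ C).

Both inclusions hold; the sets are equal.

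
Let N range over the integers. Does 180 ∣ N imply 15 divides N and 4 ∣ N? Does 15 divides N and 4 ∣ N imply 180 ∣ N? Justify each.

The forward direction holds; the converse fails.

(⟹) If 180 ∣ N, write N = 180q. Since 180 = 12·15, N = 15·(12q), so 15 ∣ N; and since 180 = 45·4, N = 4·(45q), so 4 ∣ N.

(⟸) This fails: take N = 60. Both 15 ∣ 60 and 4 ∣ 60, yet 60 is not a multiple of 180 (since 60 = 0·180 + 60), so 180 ∤ 60.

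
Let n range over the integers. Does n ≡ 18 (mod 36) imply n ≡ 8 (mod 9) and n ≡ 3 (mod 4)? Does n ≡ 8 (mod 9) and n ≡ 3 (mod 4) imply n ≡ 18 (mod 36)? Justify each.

(⇒) fails and (⇐) fails.

(⟹) This fails: n = 18 gives 18 ≡ 18 (mod 36) but 18 ≡ 0 (mod 9), so the conjunction on the right does not hold.

(⟸) This fails: n = 35 satisfies both congruences on the right (35 ≡ 8 mod 9 and 35 ≡ 3 mod 4) yet 35 ≡ 35 (mod 36), not 18.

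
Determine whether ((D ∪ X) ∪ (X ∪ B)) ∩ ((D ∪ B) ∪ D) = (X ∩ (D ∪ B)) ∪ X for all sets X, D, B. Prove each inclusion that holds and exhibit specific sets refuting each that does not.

(⊆) This inclusion fails. Take X = ∅, D = {1}, B = ∅; then 1 ∈ ((D ∪ X) ∪ (X ∪ B)) ∩ ((D ∪ B) ∪ D) but 1 ∉ (X ∩ (D ∪ B)) ∪ X.

(⊇) This inclusion fails. Take X = {1}, D = ∅, B = ∅; then 1 ∈ (X ∩ (D ∪ B)) ∪ X but 1 ∉ ((D ∪ X) ∪ (X ∪ B)) ∩ ((D ∪ B) ∪ D).

Neither inclusion holds.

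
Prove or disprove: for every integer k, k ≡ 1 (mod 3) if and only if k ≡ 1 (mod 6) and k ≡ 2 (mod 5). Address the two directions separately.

Only the converse holds.

(⇒) This fails: k = 1 gives 1 ≡ 1 (mod 3) but 1 ≡ 1 (mod 5), so the conjunction on the right does not hold.

(⇐) Conversely, if k ≡ 1 (mod 6) and k ≡ 2 (mod 5), then by the Chinese remainder theorem k ≡ 7 (mod 30). Since 7 ≡ 1 (mod 3) and 3 ∣ 30, we get k ≡ 1 (mod 3).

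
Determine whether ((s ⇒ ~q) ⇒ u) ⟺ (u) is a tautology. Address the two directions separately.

(→) This fails. Under s = T, q = T, u = F, the left side is true but the right side is false.

(←) Assume the antecedent. If s is true, the antecedent forces (s = T, q = F, u = T) or (s = T, q = T, u = T), and (s ⇒ ~q) ⇒ u holds there. If s is false, the antecedent forces (s = F, q = F, u = T) or (s = F, q = T, u = T), and (s ⇒ ~q) ⇒ u holds there. Either way (s ⇒ ~q) ⇒ u holds.

Only the reverse direction holds.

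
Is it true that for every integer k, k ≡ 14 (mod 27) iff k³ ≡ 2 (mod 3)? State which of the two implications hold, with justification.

[⇒] Suppose k ≡ 14 (mod 27). Then k³ ≡ 14³ = 2744 (mod 27), and since 3 ∣ 27, also k³ ≡ 2 (mod 3).

[⇐] This fails: take k = 2. Then 2³ = 8 ≡ 2 (mod 3), yet 2 ≡ 2 (mod 27), not 14.

Only the forward direction holds.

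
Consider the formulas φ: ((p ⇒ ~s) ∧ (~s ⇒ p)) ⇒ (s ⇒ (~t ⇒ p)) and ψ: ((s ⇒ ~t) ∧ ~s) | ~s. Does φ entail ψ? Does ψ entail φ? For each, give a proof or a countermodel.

[⇐] Assume the antecedent. If p is true, the consequent reduces to true regardless of the other variables. If p is false, the antecedent forces (p = F, s = F, t = F) or (p = F, s = F, t = T), and the consequent holds there. Either way the consequent holds.

[⇒] This fails. Under p = T, s = T, t = F, the left side is true but the right side is false.

Only the converse holds.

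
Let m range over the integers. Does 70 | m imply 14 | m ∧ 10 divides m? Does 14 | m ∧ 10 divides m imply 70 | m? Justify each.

Both directions hold.

(⇒) If 70 ∣ m, write m = 70q. Since 70 = 5·14, m = 14·(5q), so 14 ∣ m; and since 70 = 7·10, m = 10·(7q), so 10 ∣ m.

(⇐) Suppose 14 ∣ m and 10 ∣ m. Any common multiple of 14 and 10 is a multiple of their lcm; here lcm(14, 10) = 14·10/gcd(14, 10) = 140/2 = 70, so 70 ∣ m.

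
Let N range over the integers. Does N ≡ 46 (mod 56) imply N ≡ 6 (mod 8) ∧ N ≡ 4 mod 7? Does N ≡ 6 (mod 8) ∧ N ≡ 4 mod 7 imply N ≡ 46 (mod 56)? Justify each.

[⇒] Suppose N ≡ 46 (mod 56); write N = 56j + 46. Since 8 ∣ 56, reducing mod 8 gives N ≡ 46 ≡ 6 (mod 8); since 7 ∣ 56, reducing mod 7 gives N ≡ 46 ≡ 4 (mod 7).

[⇐] Conversely, if N ≡ 6 (mod 8) and N ≡ 4 (mod 7), then by the Chinese remainder theorem N ≡ 46 (mod 56). This is exactly N ≡ 46 (mod 56).

Both directions hold.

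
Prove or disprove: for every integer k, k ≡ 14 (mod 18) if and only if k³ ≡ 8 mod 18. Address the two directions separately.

(⟹) Suppose k ≡ 14 (mod 18). Write k = 18j + 14. Then (18j + 14)³ = 5832j³ + 13608j² + 10584j + 2744 = 18(324j³ + 756j² + 588j + 152) + 8, so k³ ≡ 8 (mod 18).

(⟸) This fails: take k = 2. Then 2³ = 8 ≡ 8 (mod 18), yet 2 ≡ 2 (mod 18), not 14.

(⇒) holds; (⇐) fails.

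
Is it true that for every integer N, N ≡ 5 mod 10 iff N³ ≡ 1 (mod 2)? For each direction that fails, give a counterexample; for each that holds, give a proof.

Only the forward direction holds.

[⇐] This fails: take N = 1. Then 1³ = 1 ≡ 1 (mod 2), yet 1 ≡ 1 (mod 10), not 5.

[⇒] Suppose N ≡ 5 (mod 10). Then N³ ≡ 5³ = 125 (mod 10), and since 2 ∣ 10, also N³ ≡ 1 (mod 2).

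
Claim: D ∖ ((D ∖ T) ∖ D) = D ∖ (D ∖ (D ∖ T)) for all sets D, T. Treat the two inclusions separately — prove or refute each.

Forward inclusion. This inclusion fails. Take D = {1}, T = {1}; then 1 ∈ D ∖ ((D ∖ T) ∖ D) but 1 ∉ D ∖ (D ∖ (D ∖ T)).

Reverse inclusion. Let x ∈ D ∖ (D ∖ (D ∖ T)). Then x ∈ D and x ∉ T, from which x ∈ D ∖ ((D ∖ T) ∖ D).

(⊆) fails; (⊇) holds.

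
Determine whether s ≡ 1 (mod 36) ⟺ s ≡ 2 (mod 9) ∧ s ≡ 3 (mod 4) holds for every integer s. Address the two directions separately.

Neither implication holds.

Forward direction. This fails: s = 1 gives 1 ≡ 1 (mod 36) but 1 ≡ 1 (mod 9), so the conjunction on the right does not hold.

Converse. This fails: s = 11 satisfies both congruences on the right (11 ≡ 2 mod 9 and 11 ≡ 3 mod 4) yet 11 ≡ 11 (mod 36), not 1.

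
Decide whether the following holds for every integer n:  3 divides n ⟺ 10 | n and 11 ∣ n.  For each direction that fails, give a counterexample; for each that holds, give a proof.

(⇒) This fails: take n = 3. Certainly 3 ∣ 3, but 10 ∤ 3.

(⇐) This fails: take n = 110. Both 10 ∣ 110 and 11 ∣ 110, yet 110 is not a multiple of 3 (since 110 = 36·3 + 2), so 3 ∤ 110.

Neither implication holds.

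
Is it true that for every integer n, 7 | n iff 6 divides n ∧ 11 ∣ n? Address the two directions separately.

(⇒) This fails: take n = 7. Certainly 7 ∣ 7, but 6 ∤ 7.

(⇐) This fails: take n = 66. Both 6 ∣ 66 and 11 ∣ 66, yet 66 is not a multiple of 7 (since 66 = 9·7 + 3), so 7 ∤ 66.

(⇒) fails and (⇐) fails.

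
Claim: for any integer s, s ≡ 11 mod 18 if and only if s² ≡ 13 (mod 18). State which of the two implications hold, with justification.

Only the forward direction holds.

(⇒) Suppose s ≡ 11 mod 18. Write s = 18j + 11. Then (18j + 11)² = 324j² + 396j + 121 = 18(18j² + 22j + 6) + 13, so s² ≡ 13 (mod 18).

(⇐) This fails: take s = 7. Then 7² = 49 ≡ 13 (mod 18), yet 7 ≡ 7 (mod 18), not 11.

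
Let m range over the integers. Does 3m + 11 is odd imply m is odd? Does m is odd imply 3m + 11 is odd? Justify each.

Both directions fail.

Forward direction. This fails: m = 4 gives 3m + 11 = 23, which is odd, but 4 is even, not odd.

Converse. This also fails: m = 7 is odd, but 3m + 11 = 32 is even, not odd.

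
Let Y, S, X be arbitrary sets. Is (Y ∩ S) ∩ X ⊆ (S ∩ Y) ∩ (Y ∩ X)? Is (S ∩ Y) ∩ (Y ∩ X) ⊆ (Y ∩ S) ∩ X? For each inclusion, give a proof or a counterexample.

(⟸) Let x ∈ (S ∩ Y) ∩ (Y ∩ X). Then x ∈ Y ∩ S ∩ X, from which x ∈ (Y ∩ S) ∩ X.

(⟹) Let x ∈ (Y ∩ S) ∩ X. Then x ∈ Y ∩ S ∩ X, from which x ∈ (S ∩ Y) ∩ (Y ∩ X).

Both inclusions hold.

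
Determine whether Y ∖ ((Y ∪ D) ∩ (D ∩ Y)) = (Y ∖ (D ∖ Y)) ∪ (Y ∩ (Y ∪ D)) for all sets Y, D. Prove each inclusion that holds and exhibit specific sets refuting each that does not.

Forward inclusion. Let x ∈ Y ∖ ((Y ∪ D) ∩ (D ∩ Y)). Then x ∈ Y and x ∉ D, from which x ∈ (Y ∖ (D ∖ Y)) ∪ (Y ∩ (Y ∪ D)).

Reverse inclusion. This inclusion fails. Take Y = {1}, D = {1}; then 1 ∈ (Y ∖ (D ∖ Y)) ∪ (Y ∩ (Y ∪ D)) but 1 ∉ Y ∖ ((Y ∪ D) ∩ (D ∩ Y)).

Only the forward inclusion holds.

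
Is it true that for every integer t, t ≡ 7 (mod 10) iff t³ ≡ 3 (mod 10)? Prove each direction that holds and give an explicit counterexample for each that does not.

(→) Suppose t ≡ 7 (mod 10). Write t = 10j + 7. Then (10j + 7)³ = 1000j³ + 2100j² + 1470j + 343 = 10(100j³ + 210j² + 147j + 34) + 3, so t³ ≡ 3 (mod 10).

(←) For the converse, argue contrapositively. If t ≢ 7 (mod 10), then t is congruent to one of 0, 1, 2, 3, 4, 5, 6, 8, 9 modulo 10, and these give t³ ≡ 0, 1, 8, 7, 4, 5, 6, 2, 9 respectively — never 3.

Both implications hold.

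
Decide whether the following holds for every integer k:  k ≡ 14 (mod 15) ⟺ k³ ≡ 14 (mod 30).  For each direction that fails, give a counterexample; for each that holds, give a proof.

(⇒) fails; (⇐) holds.

(⇒) This fails: take k = 29. Then 29 ≡ 14 (mod 15), but 29³ = 24389 ≡ 29 (mod 30), not 14.

(⇐) Conversely, the residues r modulo 30 with r³ ≡ 14 (mod 30) are exactly {14}, and each is ≡ 14 (mod 15).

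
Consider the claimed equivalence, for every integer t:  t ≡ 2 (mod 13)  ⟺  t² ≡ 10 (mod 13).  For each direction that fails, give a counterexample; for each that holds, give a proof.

Neither direction holds.

(→) This fails: take t = 2. Then 2 ≡ 2 (mod 13), but 2² = 4 ≡ 4 (mod 13), not 10.

(←) This fails: take t = 6. Then 6² = 36 ≡ 10 (mod 13), yet 6 ≡ 6 (mod 13), not 2.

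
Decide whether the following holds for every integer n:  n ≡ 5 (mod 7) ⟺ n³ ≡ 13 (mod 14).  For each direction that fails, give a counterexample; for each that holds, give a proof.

(⇒) This fails: take n = 12. Then 12 ≡ 5 (mod 7), but 12³ = 1728 ≡ 6 (mod 14), not 13.

(⇐) This fails: take n = 3. Then 3³ = 27 ≡ 13 (mod 14), yet 3 ≡ 3 (mod 7), not 5.

(⇒) fails and (⇐) fails.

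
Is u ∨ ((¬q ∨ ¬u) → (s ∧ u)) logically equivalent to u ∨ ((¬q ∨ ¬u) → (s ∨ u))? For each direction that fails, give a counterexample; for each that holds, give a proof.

Converse. This fails. Under q = F, s = T, u = F, the left side is false but the right side is true.

Forward direction. Assume the antecedent. If q is true, the antecedent forces (q = T, s = F, u = T) or (q = T, s = T, u = T), and u ∨ ((¬q ∨ ¬u) → (s ∨ u)) holds there. If q is false, the antecedent forces (q = F, s = F, u = T) or (q = F, s = T, u = T), and u ∨ ((¬q ∨ ¬u) → (s ∨ u)) holds there. Either way u ∨ ((¬q ∨ ¬u) → (s ∨ u)) holds.

Only the forward implication holds.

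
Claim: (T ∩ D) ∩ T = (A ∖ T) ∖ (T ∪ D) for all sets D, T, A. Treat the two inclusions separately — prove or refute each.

Neither inclusion holds.

(⊆) This inclusion fails. Take D = {1}, T = {1}, A = ∅; then 1 ∈ (T ∩ D) ∩ T but 1 ∉ (A ∖ T) ∖ (T ∪ D).

(⊇) This inclusion fails. Take D = ∅, T = ∅, A = {1}; then 1 ∈ (A ∖ T) ∖ (T ∪ D) but 1 ∉ (T ∩ D) ∩ T.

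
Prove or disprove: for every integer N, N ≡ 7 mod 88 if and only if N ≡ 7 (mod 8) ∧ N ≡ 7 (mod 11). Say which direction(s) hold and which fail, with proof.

The biconditional holds.

(⇒) Suppose N ≡ 7 (mod 88); write N = 88j + 7. Since 8 ∣ 88, reducing mod 8 gives N ≡ 7 (mod 8); since 11 ∣ 88, reducing mod 11 gives N ≡ 7 (mod 11).

(⇐) Conversely, if N ≡ 7 (mod 8) and N ≡ 7 (mod 11), then by the Chinese remainder theorem N ≡ 7 (mod 88). This is exactly N ≡ 7 (mod 88).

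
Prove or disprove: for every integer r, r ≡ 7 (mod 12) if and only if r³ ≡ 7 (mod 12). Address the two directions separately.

Forward direction. Suppose r ≡ 7 (mod 12). Write r = 12j + 7. Then (12j + 7)³ = 1728j³ + 3024j² + 1764j + 343 = 12(144j³ + 252j² + 147j + 28) + 7, so r³ ≡ 7 (mod 12).

Converse. For the converse, argue contrapositively. If r ≢ 7 (mod 12), then r is congruent to one of 0, 1, 2, 3, 4, 5, 6, 8, 9, 10, 11 modulo 12, and these give r³ ≡ 0, 1, 8, 3, 4, 5, 0, 8, 9, 4, 11 respectively — never 7.

Both directions hold; the statement is true.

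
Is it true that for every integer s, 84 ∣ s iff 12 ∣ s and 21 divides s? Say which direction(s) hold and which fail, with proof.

Both directions hold; the statement is true.

(⇒) If 84 ∣ s, write s = 84q. Since 84 = 7·12, s = 12·(7q), so 12 ∣ s; and since 84 = 4·21, s = 21·(4q), so 21 ∣ s.

(⇐) Suppose 12 ∣ s and 21 ∣ s. Any common multiple of 12 and 21 is a multiple of their lcm; here lcm(12, 21) = 12·21/gcd(12, 21) = 252/3 = 84, so 84 ∣ s.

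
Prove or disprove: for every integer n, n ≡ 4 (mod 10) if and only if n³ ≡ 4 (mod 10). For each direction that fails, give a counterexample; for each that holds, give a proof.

(⇒) Suppose n ≡ 4 (mod 10). Write n = 10j + 4. Then (10j + 4)³ = 1000j³ + 1200j² + 480j + 64 = 10(100j³ + 120j² + 48j + 6) + 4, so n³ ≡ 4 (mod 10).

(⇐) For the converse, argue contrapositively. If n ≢ 4 (mod 10), then n is congruent to one of 0, 1, 2, 3, 5, 6, 7, 8, 9 modulo 10, and these give n³ ≡ 0, 1, 8, 7, 5, 6, 3, 2, 9 respectively — never 4.

Equivalent; both directions hold.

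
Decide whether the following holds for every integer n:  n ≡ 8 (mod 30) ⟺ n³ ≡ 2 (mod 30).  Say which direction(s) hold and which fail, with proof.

(←) Suppose n³ ≡ 2 (mod 30). The only residue r in {0, …, 29} with r³ ≡ 2 (mod 30) is r = 8, so n ≡ 8 (mod 30).

(→) Suppose n ≡ 8 (mod 30). Write n = 30j + 8. Then (30j + 8)³ = 27000j³ + 21600j² + 5760j + 512 = 30(900j³ + 720j² + 192j + 17) + 2, so n³ ≡ 2 (mod 30).

Both implications hold.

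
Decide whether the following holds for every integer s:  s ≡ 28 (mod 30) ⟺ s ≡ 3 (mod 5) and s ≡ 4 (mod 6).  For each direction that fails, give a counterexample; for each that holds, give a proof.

Both directions hold; the statement is true.

(⇒) Suppose s ≡ 28 (mod 30); write s = 30j + 28. Since 5 ∣ 30, reducing mod 5 gives s ≡ 28 ≡ 3 (mod 5); since 6 ∣ 30, reducing mod 6 gives s ≡ 28 ≡ 4 (mod 6).

(⇐) Conversely, if s ≡ 3 (mod 5) and s ≡ 4 (mod 6), then by the Chinese remainder theorem s ≡ 28 (mod 30). This is exactly s ≡ 28 (mod 30).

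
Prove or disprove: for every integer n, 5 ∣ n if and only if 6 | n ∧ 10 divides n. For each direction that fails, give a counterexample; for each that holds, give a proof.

[⇐] Suppose 6 ∣ n and 10 ∣ n. Any common multiple of 6 and 10 is a multiple of their lcm; here lcm(6, 10) = 6·10/gcd(6, 10) = 60/2 = 30, so 30 ∣ n. Since 5 ∣ 30, it follows that 5 ∣ n.

[⇒] This fails: take n = 5. Certainly 5 ∣ 5, but 6 ∤ 5.

Only the reverse direction holds.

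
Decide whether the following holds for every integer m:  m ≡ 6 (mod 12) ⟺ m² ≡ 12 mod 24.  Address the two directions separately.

Forward direction. Suppose m ≡ 6 (mod 12). Working modulo 24, m ∈ {6, 18}; for each such r, r² ≡ 12 (mod 24).

Converse. The residues r modulo 24 with r² ≡ 12 (mod 24) are exactly {6, 18}, and each is ≡ 6 (mod 12).

The biconditional holds.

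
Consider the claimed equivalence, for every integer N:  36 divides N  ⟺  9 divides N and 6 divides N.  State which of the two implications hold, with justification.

Only the forward direction holds.

(⇐) This fails: take N = 18. Both 9 ∣ 18 and 6 ∣ 18, yet 18 is not a multiple of 36 (since 18 = 0·36 + 18), so 36 ∤ 18.

(⇒) If 36 ∣ N, write N = 36q. Since 36 = 4·9, N = 9·(4q), so 9 ∣ N; and since 36 = 6·6, N = 6·(6q), so 6 ∣ N.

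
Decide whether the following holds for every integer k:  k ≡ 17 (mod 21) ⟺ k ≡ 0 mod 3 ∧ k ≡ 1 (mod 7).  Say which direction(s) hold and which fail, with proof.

Neither direction holds.

Forward direction. This fails: k = 17 gives 17 ≡ 17 (mod 21) but 17 ≡ 2 (mod 3), so the conjunction on the right does not hold.

Converse. This fails: k = 15 satisfies both congruences on the right (15 ≡ 0 mod 3 and 15 ≡ 1 mod 7) yet 15 ≡ 15 (mod 21), not 17.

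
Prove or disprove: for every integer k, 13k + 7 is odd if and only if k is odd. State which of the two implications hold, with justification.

Forward direction. This fails: k = 4 gives 13k + 7 = 59, which is odd, but 4 is even, not odd.

Converse. This also fails: k = 3 is odd, but 13k + 7 = 46 is even, not odd.

(⇒) fails and (⇐) fails.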